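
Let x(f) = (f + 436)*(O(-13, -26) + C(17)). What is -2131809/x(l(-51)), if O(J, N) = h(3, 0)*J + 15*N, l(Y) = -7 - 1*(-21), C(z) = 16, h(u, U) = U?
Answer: 710603/56100 ≈ 12.667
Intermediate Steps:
l(Y) = 14 (l(Y) = -7 + 21 = 14)
O(J, N) = 15*N (O(J, N) = 0*J + 15*N = 0 + 15*N = 15*N)
x(f) = -163064 - 374*f (x(f) = (f + 436)*(15*(-26) + 16) = (436 + f)*(-390 + 16) = (436 + f)*(-374) = -163064 - 374*f)
-2131809/x(l(-51)) = -2131809/(-163064 - 374*14) = -2131809/(-163064 - 5236) = -2131809/(-168300) = -2131809*(-1/168300) = 710603/56100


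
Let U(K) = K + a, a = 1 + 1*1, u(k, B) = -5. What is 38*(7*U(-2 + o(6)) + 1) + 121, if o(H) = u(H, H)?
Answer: -1171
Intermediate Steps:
o(H) = -5
a = 2 (a = 1 + 1 = 2)
U(K) = 2 + K (U(K) = K + 2 = 2 + K)
38*(7*U(-2 + o(6)) + 1) + 121 = 38*(7*(2 + (-2 - 5)) + 1) + 121 = 38*(7*(2 - 7) + 1) + 121 = 38*(7*(-5) + 1) + 121 = 38*(-35 + 1) + 121 = 38*(-34) + 121 = -1292 + 121 = -1171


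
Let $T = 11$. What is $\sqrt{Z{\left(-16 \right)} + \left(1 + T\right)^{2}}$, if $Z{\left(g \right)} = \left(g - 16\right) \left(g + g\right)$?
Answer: $4 \sqrt{73} \approx 34.176$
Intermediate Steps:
$Z{\left(g \right)} = 2 g \left(-16 + g\right)$ ($Z{\left(g \right)} = \left(-16 + g\right) 2 g = 2 g \left(-16 + g\right)$)
$\sqrt{Z{\left(-16 \right)} + \left(1 + T\right)^{2}} = \sqrt{2 \left(-16\right) \left(-16 - 16\right) + \left(1 + 11\right)^{2}} = \sqrt{2 \left(-16\right) \left(-32\right) + 12^{2}} = \sqrt{1024 + 144} = \sqrt{1168} = 4 \sqrt{73}$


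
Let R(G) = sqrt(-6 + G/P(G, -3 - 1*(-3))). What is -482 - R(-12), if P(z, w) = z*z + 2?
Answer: -482 - 2*I*sqrt(8103)/73 ≈ -482.0 - 2.4662*I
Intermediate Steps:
P(z, w) = 2 + z**2 (P(z, w) = z**2 + 2 = 2 + z**2)
R(G) = sqrt(-6 + G/(2 + G**2))
-482 - R(-12) = -482 - sqrt((-12 - 12 - 6*(-12)**2)/(2 + (-12)**2)) = -482 - sqrt((-12 - 12 - 6*144)/(2 + 144)) = -482 - sqrt((-12 - 12 - 864)/146) = -482 - sqrt((1/146)*(-888)) = -482 - sqrt(-444/73) = -482 - 2*I*sqrt(8103)/73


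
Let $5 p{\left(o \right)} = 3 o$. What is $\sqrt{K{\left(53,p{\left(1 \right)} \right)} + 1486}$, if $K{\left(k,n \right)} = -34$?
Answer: $22 \sqrt{3} \approx 38.105$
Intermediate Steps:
$p{\left(o \right)} = \frac{3 o}{5}$
$\sqrt{K{\left(53,p{\left(1 \right)} \right)} + 1486} = \sqrt{-34 + 1486} = \sqrt{1452} = 22 \sqrt{3}$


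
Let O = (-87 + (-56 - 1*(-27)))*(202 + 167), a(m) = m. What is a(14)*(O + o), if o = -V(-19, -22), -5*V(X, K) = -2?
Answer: -2996308/5 ≈ -5.9926e+5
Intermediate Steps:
V(X, K) = 2/5 (V(X, K) = -1/5*(-2) = 2/5)
o = -2/5 (o = -1*2/5 = -2/5 ≈ -0.40000)
O = -42804 (O = (-87 + (-56 + 27))*369 = (-87 - 29)*369 = -116*369 = -42804)
a(14)*(O + o) = 14*(-42804 - 2/5) = 14*(-214022/5) = -2996308/5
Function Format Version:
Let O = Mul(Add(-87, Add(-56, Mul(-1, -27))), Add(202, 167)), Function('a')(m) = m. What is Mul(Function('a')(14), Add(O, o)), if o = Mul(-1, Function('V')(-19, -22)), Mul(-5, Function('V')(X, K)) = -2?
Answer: Rational(-2996308, 5) ≈ -5.9926e+5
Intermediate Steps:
Function('V')(X, K) = Rational(2, 5) (Function('V')(X, K) = Mul(Rational(-1, 5), -2) = Rational(2, 5))
o = Rational(-2, 5) (o = Mul(-1, Rational(2, 5)) = Rational(-2, 5) ≈ -0.40000)
O = -42804 (O = Mul(Add(-87, Add(-56, 27)), 369) = Mul(Add(-87, -29), 369) = Mul(-116, 369) = -42804)
Mul(Function('a')(14), Add(O, o)) = Mul(14, Add(-42804, Rational(-2, 5))) = Mul(14, Rational(-214022, 5)) = Rational(-2996308, 5)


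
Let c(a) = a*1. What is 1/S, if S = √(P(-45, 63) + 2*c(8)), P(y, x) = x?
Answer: √79/79 ≈ 0.11251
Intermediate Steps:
c(a) = a
S = √79 (S = √(63 + 2*8) = √(63 + 16) = √79 ≈ 8.8882)
1/S = 1/(√79) = √79/79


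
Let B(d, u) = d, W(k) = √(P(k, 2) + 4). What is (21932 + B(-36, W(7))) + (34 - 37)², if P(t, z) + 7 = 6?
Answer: 21905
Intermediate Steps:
P(t, z) = -1 (P(t, z) = -7 + 6 = -1)
W(k) = √3 (W(k) = √(-1 + 4) = √3)
(21932 + B(-36, W(7))) + (34 - 37)² = (21932 - 36) + (34 - 37)² = 21896 + (-3)² = 21896 + 9 = 21905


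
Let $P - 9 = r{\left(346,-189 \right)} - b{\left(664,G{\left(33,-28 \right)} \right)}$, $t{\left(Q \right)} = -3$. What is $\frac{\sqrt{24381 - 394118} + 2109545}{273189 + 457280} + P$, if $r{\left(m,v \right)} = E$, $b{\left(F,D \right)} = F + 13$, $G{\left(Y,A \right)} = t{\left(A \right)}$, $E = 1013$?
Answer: $\frac{254121350}{730469} + \frac{i \sqrt{369737}}{730469} \approx 347.89 + 0.00083242 i$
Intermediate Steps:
$G{\left(Y,A \right)} = -3$
$b{\left(F,D \right)} = 13 + F$
$r{\left(m,v \right)} = 1013$
$P = 345$ ($P = 9 + \left(1013 - \left(13 + 664\right)\right) = 9 + \left(1013 - 677\right) = 9 + 336 = 345$)
$\frac{\sqrt{24381 - 394118} + 2109545}{273189 + 457280} + P = \frac{\sqrt{24381 - 394118} + 2109545}{273189 + 457280} + 345 = \frac{\sqrt{-369737} + 2109545}{730469} + 345 = \left(i \sqrt{369737} + 2109545\right) \frac{1}{730469} + 345 = \left(2109545 + i \sqrt{369737}\right) \frac{1}{730469} + 345 = \left(\frac{2109545}{730469} + \frac{i \sqrt{369737}}{730469}\right) + 345 = \frac{254121350}{730469} + \frac{i \sqrt{369737}}{730469}$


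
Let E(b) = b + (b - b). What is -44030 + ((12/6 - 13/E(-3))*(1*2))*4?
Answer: -131938/3 ≈ -43979.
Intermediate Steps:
E(b) = b (E(b) = b + 0 = b)
-44030 + ((12/6 - 13/E(-3))*(1*2))*4 = -44030 + ((12/6 - 13/(-3))*(1*2))*4 = -44030 + ((12*(1/6) - 13*(-1/3))*2)*4 = -44030 + ((2 + 13/3)*2)*4 = -44030 + ((19/3)*2)*4 = -44030 + (38/3)*4 = -44030 + 152/3 = -131938/3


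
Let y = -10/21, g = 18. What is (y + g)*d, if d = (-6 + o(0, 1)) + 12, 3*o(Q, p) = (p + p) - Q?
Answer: 7360/63 ≈ 116.83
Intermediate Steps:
y = -10/21 (y = -10*1/21 = -10/21 ≈ -0.47619)
o(Q, p) = -Q/3 + 2*p/3 (o(Q, p) = ((p + p) - Q)/3 = (2*p - Q)/3 = (-Q + 2*p)/3 = -Q/3 + 2*p/3)
d = 20/3 (d = (-6 + (-⅓*0 + (⅔)*1)) + 12 = (-6 + (0 + ⅔)) + 12 = (-6 + ⅔) + 12 = -16/3 + 12 = 20/3 ≈ 6.6667)
(y + g)*d = (-10/21 + 18)*(20/3) = (368/21)*(20/3) = 7360/63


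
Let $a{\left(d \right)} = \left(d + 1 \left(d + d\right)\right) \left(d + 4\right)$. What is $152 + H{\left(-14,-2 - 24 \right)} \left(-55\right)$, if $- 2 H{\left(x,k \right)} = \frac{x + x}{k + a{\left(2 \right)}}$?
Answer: $75$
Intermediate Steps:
$a{\left(d \right)} = 3 d \left(4 + d\right)$ ($a{\left(d \right)} = \left(d + 1 \cdot 2 d\right) \left(4 + d\right) = \left(d + 2 d\right) \left(4 + d\right) = 3 d \left(4 + d\right)$)
$H{\left(x,k \right)} = - \frac{x}{36 + k}$ ($H{\left(x,k \right)} = - \frac{\left(x + x\right) \frac{1}{k + 3 \cdot 2 \left(4 + 2\right)}}{2} = - \frac{2 x \frac{1}{k + 3 \cdot 2 \cdot 6}}{2} = - \frac{2 x \frac{1}{k + 36}}{2} = - \frac{2 x \frac{1}{36 + k}}{2} = - \frac{x}{36 + k}$)
$152 + H{\left(-14,-2 - 24 \right)} \left(-55\right) = 152 + \left(-1\right) \left(-14\right) \frac{1}{36 - 26} \left(-55\right) = 152 + \left(-1\right) \left(-14\right) \frac{1}{10} \left(-55\right) = 152 + \frac{7}{5} \left(-55\right) = 152 - 77 = 75$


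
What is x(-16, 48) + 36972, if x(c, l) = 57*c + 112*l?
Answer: 41436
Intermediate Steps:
x(-16, 48) + 36972 = (57*(-16) + 112*48) + 36972 = (-912 + 5376) + 36972 = 4464 + 36972 = 41436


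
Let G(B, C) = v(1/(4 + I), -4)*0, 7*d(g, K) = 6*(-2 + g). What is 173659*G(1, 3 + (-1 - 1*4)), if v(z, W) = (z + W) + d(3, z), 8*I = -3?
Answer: 0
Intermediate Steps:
I = -3/8 (I = (⅛)*(-3) = -3/8 ≈ -0.37500)
d(g, K) = -12/7 + 6*g/7 (d(g, K) = (6*(-2 + g))/7 = (-12 + 6*g)/7 = -12/7 + 6*g/7)
v(z, W) = 6/7 + W + z (v(z, W) = (z + W) + (-12/7 + (6/7)*3) = (W + z) + (-12/7 + 18/7) = (W + z) + 6/7 = 6/7 + W + z)
G(B, C) = 0 (G(B, C) = (6/7 - 4 + 1/(4 - 3/8))*0 = (6/7 - 4 + 1/(29/8))*0 = (6/7 - 4 + 8/29)*0 = -582/203*0 = 0)
173659*G(1, 3 + (-1 - 1*4)) = 173659*0 = 0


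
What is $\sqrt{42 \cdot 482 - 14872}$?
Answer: $2 \sqrt{1343} \approx 73.294$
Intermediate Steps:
$\sqrt{42 \cdot 482 - 14872} = \sqrt{20244 - 14872} = \sqrt{5372} = 2 \sqrt{1343}$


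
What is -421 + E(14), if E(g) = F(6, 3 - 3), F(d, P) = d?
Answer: -415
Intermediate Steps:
E(g) = 6
-421 + E(14) = -421 + 6 = -415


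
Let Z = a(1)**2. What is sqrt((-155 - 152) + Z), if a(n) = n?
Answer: 3*I*sqrt(34) ≈ 17.493*I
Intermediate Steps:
Z = 1 (Z = 1**2 = 1)
sqrt((-155 - 152) + Z) = sqrt((-155 - 152) + 1) = sqrt(-307 + 1) = sqrt(-306) = 3*I*sqrt(34)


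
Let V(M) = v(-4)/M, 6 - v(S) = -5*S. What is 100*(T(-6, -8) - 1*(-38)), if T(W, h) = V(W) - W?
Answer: 13900/3 ≈ 4633.3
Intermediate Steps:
v(S) = 6 + 5*S (v(S) = 6 - (-5)*S = 6 + 5*S)
V(M) = -14/M (V(M) = (6 + 5*(-4))/M = (6 - 20)/M = -14/M)
T(W, h) = -W - 14/W (T(W, h) = -14/W - W = -W - 14/W)
100*(T(-6, -8) - 1*(-38)) = 100*((-1*(-6) - 14/(-6)) - 1*(-38)) = 100*((6 - 14*(-⅙)) + 38) = 100*((6 + 7/3) + 38) = 100*(25/3 + 38) = 100*(139/3) = 13900/3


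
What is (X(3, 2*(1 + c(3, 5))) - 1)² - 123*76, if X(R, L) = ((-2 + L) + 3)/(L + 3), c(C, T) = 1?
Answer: -458048/49 ≈ -9347.9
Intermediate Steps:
X(R, L) = (1 + L)/(3 + L)
(X(3, 2*(1 + c(3, 5))) - 1)² - 123*76 = ((1 + 2*(1 + 1))/(3 + 2*(1 + 1)) - 1)² - 123*76 = ((1 + 2*2)/(3 + 2*2) - 1)² - 9348 = ((1 + 4)/(3 + 4) - 1)² - 9348 = (5/7 - 1)² - 9348 = (-2/7)² - 9348 = 4/49 - 9348 = -458048/49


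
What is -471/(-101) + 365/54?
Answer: 62299/5454 ≈ 11.423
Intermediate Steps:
-471/(-101) + 365/54 = -471*(-1/101) + 365*(1/54) = 471/101 + 365/54 = 62299/5454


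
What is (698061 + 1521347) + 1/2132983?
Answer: 4733959534065/2132983 ≈ 2.2194e+6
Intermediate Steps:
(698061 + 1521347) + 1/2132983 = 2219408 + 1/2132983 = 4733959534065/2132983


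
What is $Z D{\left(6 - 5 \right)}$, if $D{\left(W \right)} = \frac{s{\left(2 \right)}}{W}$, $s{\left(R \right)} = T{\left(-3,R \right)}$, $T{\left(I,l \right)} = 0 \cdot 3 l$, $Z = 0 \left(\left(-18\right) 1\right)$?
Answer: $0$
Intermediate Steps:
$Z = 0$ ($Z = 0 \left(-18\right) = 0$)
$T{\left(I,l \right)} = 0$ ($T{\left(I,l \right)} = 0 l = 0$)
$s{\left(R \right)} = 0$
$D{\left(W \right)} = 0$ ($D{\left(W \right)} = \frac{0}{W} = 0$)
$Z D{\left(6 - 5 \right)} = 0 \cdot 0 = 0$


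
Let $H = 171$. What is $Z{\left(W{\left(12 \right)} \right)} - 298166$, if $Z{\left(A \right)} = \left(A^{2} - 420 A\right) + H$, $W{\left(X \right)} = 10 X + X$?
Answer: $-336011$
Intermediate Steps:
$W{\left(X \right)} = 11 X$
$Z{\left(A \right)} = 171 + A^{2} - 420 A$ ($Z{\left(A \right)} = \left(A^{2} - 420 A\right) + 171 = 171 + A^{2} - 420 A$)
$Z{\left(W{\left(12 \right)} \right)} - 298166 = \left(171 + \left(11 \cdot 12\right)^{2} - 420 \cdot 11 \cdot 12\right) - 298166 = \left(171 + 132^{2} - 55440\right) - 298166 = \left(171 + 17424 - 55440\right) - 298166 = -37845 - 298166 = -336011$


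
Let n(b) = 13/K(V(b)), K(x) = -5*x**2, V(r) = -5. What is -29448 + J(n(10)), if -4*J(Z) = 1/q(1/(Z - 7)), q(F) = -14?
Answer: -1649087/56 ≈ -29448.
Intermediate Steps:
n(b) = -13/125 (n(b) = 13/((-5*(-5)**2)) = 13/((-5*25)) = 13/(-125) = 13*(-1/125) = -13/125)
J(Z) = 1/56 (J(Z) = -1/4/(-14) = -1/4*(-1/14) = 1/56)
-29448 + J(n(10)) = -29448 + 1/56 = -1649087/56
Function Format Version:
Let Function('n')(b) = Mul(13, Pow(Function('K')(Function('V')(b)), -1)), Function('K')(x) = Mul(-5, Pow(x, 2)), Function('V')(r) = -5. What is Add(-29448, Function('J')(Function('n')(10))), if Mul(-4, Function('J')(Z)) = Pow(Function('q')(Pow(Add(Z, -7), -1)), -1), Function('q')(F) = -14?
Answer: Rational(-1649087, 56) ≈ -29448.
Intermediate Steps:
Function('n')(b) = Rational(-13, 125) (Function('n')(b) = Mul(13, Pow(Mul(-5, Pow(-5, 2)), -1)) = Mul(13, Pow(Mul(-5, 25), -1)) = Mul(13, Pow(-125, -1)) = Mul(13, Rational(-1, 125)) = Rational(-13, 125))
Function('J')(Z) = Rational(1, 56) (Function('J')(Z) = Mul(Rational(-1, 4), Pow(-14, -1)) = Mul(Rational(-1, 4), Rational(-1, 14)) = Rational(1, 56))
Add(-29448, Function('J')(Function('n')(10))) = Add(-29448, Rational(1, 56)) = Rational(-1649087, 56)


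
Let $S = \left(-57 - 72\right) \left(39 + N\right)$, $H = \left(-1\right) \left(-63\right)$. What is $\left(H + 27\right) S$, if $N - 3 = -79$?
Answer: $429570$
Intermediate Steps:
$H = 63$
$N = -76$ ($N = 3 - 79 = -76$)
$S = 4773$ ($S = \left(-57 - 72\right) \left(39 - 76\right) = \left(-129\right) \left(-37\right) = 4773$)
$\left(H + 27\right) S = \left(63 + 27\right) 4773 = 90 \cdot 4773 = 429570$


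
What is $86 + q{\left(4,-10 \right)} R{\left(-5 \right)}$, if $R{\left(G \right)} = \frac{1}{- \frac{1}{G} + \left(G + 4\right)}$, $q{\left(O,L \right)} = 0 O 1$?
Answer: $86$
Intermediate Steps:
$q{\left(O,L \right)} = 0$ ($q{\left(O,L \right)} = 0 \cdot 1 = 0$)
$R{\left(G \right)} = \frac{1}{4 + G - \frac{1}{G}}$ ($R{\left(G \right)} = \frac{1}{- \frac{1}{G} + \left(4 + G\right)} = \frac{1}{4 + G - \frac{1}{G}}$)
$86 + q{\left(4,-10 \right)} R{\left(-5 \right)} = 86 + 0 \left(- \frac{5}{-1 + \left(-5\right)^{2} + 4 \left(-5\right)}\right) = 86 + 0 \left(- \frac{5}{-1 + 25 - 20}\right) = 86 + 0 \left(- \frac{5}{4}\right) = 86 + 0 = 86$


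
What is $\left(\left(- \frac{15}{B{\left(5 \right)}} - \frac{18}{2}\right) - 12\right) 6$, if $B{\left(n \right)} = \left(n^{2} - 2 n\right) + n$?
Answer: $- \frac{261}{2} \approx -130.5$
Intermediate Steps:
$B{\left(n \right)} = n^{2} - n$
$\left(\left(- \frac{15}{B{\left(5 \right)}} - \frac{18}{2}\right) - 12\right) 6 = \left(\left(- \frac{15}{5 \left(-1 + 5\right)} - \frac{18}{2}\right) - 12\right) 6 = \left(\left(- \frac{15}{5 \cdot 4} - 9\right) - 12\right) 6 = \left(\left(- \frac{15}{20} - 9\right) - 12\right) 6 = \left(\left(\left(-15\right) \frac{1}{20} - 9\right) - 12\right) 6 = \left(\left(- \frac{3}{4} - 9\right) - 12\right) 6 = \left(- \frac{39}{4} - 12\right) 6 = \left(- \frac{87}{4}\right) 6 = - \frac{261}{2}$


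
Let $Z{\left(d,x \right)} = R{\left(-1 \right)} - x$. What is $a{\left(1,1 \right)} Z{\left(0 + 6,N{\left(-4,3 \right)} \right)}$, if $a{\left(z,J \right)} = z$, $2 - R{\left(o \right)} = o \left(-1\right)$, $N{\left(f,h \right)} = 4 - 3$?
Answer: $0$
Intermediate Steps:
$N{\left(f,h \right)} = 1$ ($N{\left(f,h \right)} = 4 - 3 = 1$)
$R{\left(o \right)} = 2 + o$ ($R{\left(o \right)} = 2 - o \left(-1\right) = 2 - - o = 2 + o$)
$Z{\left(d,x \right)} = 1 - x$ ($Z{\left(d,x \right)} = \left(2 - 1\right) - x = 1 - x$)
$a{\left(1,1 \right)} Z{\left(0 + 6,N{\left(-4,3 \right)} \right)} = 1 \left(1 - 1\right) = 1 \cdot 0 = 0$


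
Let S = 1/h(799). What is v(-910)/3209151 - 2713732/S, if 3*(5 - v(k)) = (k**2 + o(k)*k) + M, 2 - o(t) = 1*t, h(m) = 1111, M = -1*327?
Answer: -29026349613183994/9627453 ≈ -3.0150e+9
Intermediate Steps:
M = -327
o(t) = 2 - t
v(k) = 114 - k**2/3 - k*(2 - k)/3 (v(k) = 5 - ((k**2 + (2 - k)*k) - 327)/3 = 5 - ((k**2 + k*(2 - k)) - 327)/3 = 5 - (-327 + k**2 + k*(2 - k))/3 = 5 + (109 - k**2/3 - k*(2 - k)/3) = 114 - k**2/3 - k*(2 - k)/3)
S = 1/1111 ≈ 0.00090009
v(-910)/3209151 - 2713732/S = (114 - 2/3*(-910))/3209151 - 2713732/1/1111 = (114 + 1820/3)*(1/3209151) - 2713732*1111 = (2162/3)*(1/3209151) - 3014956252 = 2162/9627453 - 3014956252 = -29026349613183994/9627453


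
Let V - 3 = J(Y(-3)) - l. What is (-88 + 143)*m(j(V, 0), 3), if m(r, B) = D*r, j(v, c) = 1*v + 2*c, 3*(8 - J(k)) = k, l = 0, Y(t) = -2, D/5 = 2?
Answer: 19250/3 ≈ 6416.7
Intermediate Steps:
D = 10 (D = 5*2 = 10)
J(k) = 8 - k/3
V = 35/3 (V = 3 + ((8 - 1/3*(-2)) - 1*0) = 3 + ((8 + 2/3) + 0) = 3 + (26/3 + 0) = 3 + 26/3 = 35/3 ≈ 11.667)
j(v, c) = v + 2*c
m(r, B) = 10*r
(-88 + 143)*m(j(V, 0), 3) = (-88 + 143)*(10*(35/3 + 2*0)) = 55*(10*(35/3 + 0)) = 55*(10*(35/3)) = 55*(350/3) = 19250/3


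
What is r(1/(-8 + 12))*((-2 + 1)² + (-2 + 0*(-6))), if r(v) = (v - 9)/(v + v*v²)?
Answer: 560/17 ≈ 32.941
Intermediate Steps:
r(v) = (-9 + v)/(v + v³)
r(1/(-8 + 12))*((-2 + 1)² + (-2 + 0*(-6))) = ((-9 + 1/(-8 + 12))/(1/(-8 + 12) + (1/(-8 + 12))³))*((-2 + 1)² + (-2 + 0*(-6))) = ((-9 + 1/4)/(1/4 + (1/4)³))*((-1)² + (-2 + 0)) = ((-9 + ¼)/(¼ + (¼)³))*(1 - 2) = (-35/4/(¼ + 1/64))*(-1) = (-35/4/(17/64))*(-1) = ((64/17)*(-35/4))*(-1) = -560/17*(-1) = 560/17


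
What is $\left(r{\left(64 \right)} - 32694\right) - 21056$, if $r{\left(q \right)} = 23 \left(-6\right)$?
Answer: $-53888$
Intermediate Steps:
$r{\left(q \right)} = -138$
$\left(r{\left(64 \right)} - 32694\right) - 21056 = \left(-138 - 32694\right) - 21056 = -32832 - 21056 = -53888$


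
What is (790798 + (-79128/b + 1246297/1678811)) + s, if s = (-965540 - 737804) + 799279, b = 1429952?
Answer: -33988659953434161/300077393384 ≈ -1.1327e+5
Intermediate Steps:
s = -904065 (s = -1703344 + 799279 = -904065)
(790798 + (-79128/b + 1246297/1678811)) + s = (790798 + (-79128/1429952 + 1246297/1678811)) - 904065 = (790798 + (-79128*1/1429952 + 1246297*(1/1678811))) - 904065 = (790798 + (-9891/178744 + 1246297/1678811)) - 904065 = (790798 + 206162991367/300077393384) - 904065 = 237300808696271799/300077393384 - 904065 = -33988659953434161/300077393384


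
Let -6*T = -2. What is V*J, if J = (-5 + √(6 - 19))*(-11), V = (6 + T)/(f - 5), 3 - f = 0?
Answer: -1045/6 + 209*I*√13/6 ≈ -174.17 + 125.59*I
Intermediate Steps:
T = ⅓ (T = -⅙*(-2) = ⅓ ≈ 0.33333)
f = 3 (f = 3 - 1*0 = 3 + 0 = 3)
V = -19/6 (V = (6 + ⅓)/(3 - 5) = (19/3)/(-2) = (19/3)*(-½) = -19/6 ≈ -3.1667)
J = 55 - 11*I*√13 (J = (-5 + √(-13))*(-11) = (-5 + I*√13)*(-11) = 55 - 11*I*√13 ≈ 55.0 - 39.661*I)
V*J = -19*(55 - 11*I*√13)/6 = -1045/6 + 209*I*√13/6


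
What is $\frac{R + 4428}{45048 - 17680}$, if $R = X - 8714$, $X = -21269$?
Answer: $- \frac{25555}{27368} \approx -0.93375$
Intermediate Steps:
$R = -29983$ ($R = -21269 - 8714 = -29983$)
$\frac{R + 4428}{45048 - 17680} = \frac{-29983 + 4428}{45048 - 17680} = - \frac{25555}{27368}$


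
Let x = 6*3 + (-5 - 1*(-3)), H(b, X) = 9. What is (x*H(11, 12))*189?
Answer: 27216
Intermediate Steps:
x = 16 (x = 18 + (-5 + 3) = 18 - 2 = 16)
(x*H(11, 12))*189 = (16*9)*189 = 144*189 = 27216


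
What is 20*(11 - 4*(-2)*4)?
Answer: 860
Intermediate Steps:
20*(11 - 4*(-2)*4) = 20*(11 + 8*4) = 20*(11 + 32) = 20*43 = 860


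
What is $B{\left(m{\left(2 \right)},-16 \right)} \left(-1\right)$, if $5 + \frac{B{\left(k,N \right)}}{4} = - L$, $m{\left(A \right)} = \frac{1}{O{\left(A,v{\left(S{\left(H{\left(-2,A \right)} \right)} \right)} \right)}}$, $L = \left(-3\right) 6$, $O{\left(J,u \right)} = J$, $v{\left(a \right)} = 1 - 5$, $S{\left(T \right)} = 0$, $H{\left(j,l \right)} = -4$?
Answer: $-52$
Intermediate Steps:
$v{\left(a \right)} = -4$
$L = -18$
$m{\left(A \right)} = \frac{1}{A}$
$B{\left(k,N \right)} = 52$ ($B{\left(k,N \right)} = -20 + 4 \left(\left(-1\right) \left(-18\right)\right) = -20 + 4 \cdot 18 = -20 + 72 = 52$)
$B{\left(m{\left(2 \right)},-16 \right)} \left(-1\right) = 52 \left(-1\right) = -52$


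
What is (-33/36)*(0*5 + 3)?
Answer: -11/4 ≈ -2.7500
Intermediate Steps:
(-33/36)*(0*5 + 3) = (-33*1/36)*(0 + 3) = -11/12*3 = -11/4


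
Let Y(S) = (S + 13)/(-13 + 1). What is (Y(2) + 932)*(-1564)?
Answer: -1455693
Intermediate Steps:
Y(S) = -13/12 - S/12 (Y(S) = (13 + S)/(-12) = (13 + S)*(-1/12) = -13/12 - S/12)
(Y(2) + 932)*(-1564) = ((-13/12 - 1/12*2) + 932)*(-1564) = ((-13/12 - ⅙) + 932)*(-1564) = (-5/4 + 932)*(-1564) = (3723/4)*(-1564) = -1455693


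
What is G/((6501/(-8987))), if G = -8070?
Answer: 2197730/197 ≈ 11156.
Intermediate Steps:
G/((6501/(-8987))) = -8070/(6501/(-8987)) = -8070/(6501*(-1/8987)) = -8070/(-591/817) = -8070*(-817/591) = 2197730/197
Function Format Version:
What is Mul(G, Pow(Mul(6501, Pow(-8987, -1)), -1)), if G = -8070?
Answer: Rational(2197730, 197) ≈ 11156.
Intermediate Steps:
Mul(G, Pow(Mul(6501, Pow(-8987, -1)), -1)) = Mul(-8070, Pow(Mul(6501, Pow(-8987, -1)), -1)) = Mul(-8070, Pow(Mul(6501, Rational(-1, 8987)), -1)) = Mul(-8070, Pow(Rational(-591, 817), -1)) = Mul(-8070, Rational(-817, 591)) = Rational(2197730, 197)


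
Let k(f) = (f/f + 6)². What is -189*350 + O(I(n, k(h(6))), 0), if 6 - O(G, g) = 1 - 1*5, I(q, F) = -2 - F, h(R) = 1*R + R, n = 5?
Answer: -66140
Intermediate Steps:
h(R) = 2*R (h(R) = R + R = 2*R)
k(f) = 49 (k(f) = (1 + 6)² = 7² = 49)
O(G, g) = 10 (O(G, g) = 6 - (1 - 1*5) = 6 - (1 - 5) = 6 - 1*(-4) = 6 + 4 = 10)
-189*350 + O(I(n, k(h(6))), 0) = -189*350 + 10 = -66150 + 10 = -66140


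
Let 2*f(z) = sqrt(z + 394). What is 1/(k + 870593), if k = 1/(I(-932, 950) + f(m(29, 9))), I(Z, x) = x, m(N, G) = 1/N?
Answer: 91132433013989/79339258350887074193 + 2*sqrt(331383)/79339258350887074193 ≈ 1.1486e-6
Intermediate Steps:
f(z) = sqrt(394 + z)/2 (f(z) = sqrt(z + 394)/2 = sqrt(394 + z)/2)
k = 1/(950 + sqrt(331383)/58) (k = 1/(950 + sqrt(394 + 1/29)/2) = 1/(950 + sqrt(11427/29)/2) = 1/(950 + (sqrt(331383)/29)/2) = 1/(950 + sqrt(331383)/58) ≈ 0.0010417)
1/(k + 870593) = 1/((110200/104678573 - 2*sqrt(331383)/104678573) + 870593) = 1/(91132433013989/104678573 - 2*sqrt(331383)/104678573)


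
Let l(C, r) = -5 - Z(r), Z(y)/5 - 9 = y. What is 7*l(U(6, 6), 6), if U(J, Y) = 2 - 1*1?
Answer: -560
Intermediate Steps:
Z(y) = 45 + 5*y
U(J, Y) = 1 (U(J, Y) = 2 - 1 = 1)
l(C, r) = -50 - 5*r (l(C, r) = -5 - (45 + 5*r) = -5 + (-45 - 5*r) = -50 - 5*r)
7*l(U(6, 6), 6) = 7*(-50 - 5*6) = 7*(-50 - 30) = 7*(-80) = -560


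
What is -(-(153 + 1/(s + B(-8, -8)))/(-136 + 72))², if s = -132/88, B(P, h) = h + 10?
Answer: -24025/4096 ≈ -5.8655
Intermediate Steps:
B(P, h) = 10 + h
s = -3/2 (s = -132*1/88 = -3/2 ≈ -1.5000)
-(-(153 + 1/(s + B(-8, -8)))/(-136 + 72))² = -(-(153 + 1/(-3/2 + (10 - 8)))/(-136 + 72))² = -(-(153 + 1/(-3/2 + 2))/(-64))² = -(-(153 + 1/(½))*(-1)/64)² = -(-(153 + 2)*(-1)/64)² = -(-155*(-1)/64)² = -(-1*(-155/64))² = -(155/64)² = -1*24025/4096 = -24025/4096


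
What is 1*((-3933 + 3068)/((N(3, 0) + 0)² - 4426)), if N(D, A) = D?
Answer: 865/4417 ≈ 0.19583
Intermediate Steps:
1*((-3933 + 3068)/((N(3, 0) + 0)² - 4426)) = 1*((-3933 + 3068)/((3 + 0)² - 4426)) = 1*(-865/(3² - 4426)) = 1*(-865/(9 - 4426)) = 1*(-865/(-4417)) = 1*(-865*(-1/4417)) = 1*(865/4417) = 865/4417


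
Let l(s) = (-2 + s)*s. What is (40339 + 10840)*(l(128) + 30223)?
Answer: 2372197829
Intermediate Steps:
l(s) = s*(-2 + s)
(40339 + 10840)*(l(128) + 30223) = (40339 + 10840)*(128*(-2 + 128) + 30223) = 51179*(128*126 + 30223) = 51179*(16128 + 30223) = 51179*46351 = 2372197829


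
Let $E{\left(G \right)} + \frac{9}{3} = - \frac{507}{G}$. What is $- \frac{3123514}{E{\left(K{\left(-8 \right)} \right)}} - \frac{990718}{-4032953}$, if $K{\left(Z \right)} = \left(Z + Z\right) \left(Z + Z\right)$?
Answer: $\frac{3224829463317002}{5142015075} \approx 6.2715 \cdot 10^{5}$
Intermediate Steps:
$K{\left(Z \right)} = 4 Z^{2}$ ($K{\left(Z \right)} = 2 Z 2 Z = 4 Z^{2}$)
$E{\left(G \right)} = -3 - \frac{507}{G}$
$- \frac{3123514}{E{\left(K{\left(-8 \right)} \right)}} - \frac{990718}{-4032953} = - \frac{3123514}{-3 - \frac{507}{4 \left(-8\right)^{2}}} - \frac{990718}{-4032953} = - \frac{3123514}{-3 - \frac{507}{4 \cdot 64}} - - \frac{990718}{4032953} = - \frac{3123514}{-3 - \frac{507}{256}} + \frac{990718}{4032953} = - \frac{3123514}{- \frac{1275}{256}} + \frac{990718}{4032953} = \left(-3123514\right) \left(- \frac{256}{1275}\right) + \frac{990718}{4032953} = \frac{799619584}{1275} + \frac{990718}{4032953} = \frac{3224829463317002}{5142015075}$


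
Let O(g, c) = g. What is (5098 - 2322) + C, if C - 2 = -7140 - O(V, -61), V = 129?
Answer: -4491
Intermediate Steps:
C = -7267 (C = 2 + (-7140 - 1*129) = 2 + (-7140 - 129) = 2 - 7269 = -7267)
(5098 - 2322) + C = (5098 - 2322) - 7267 = 2776 - 7267 = -4491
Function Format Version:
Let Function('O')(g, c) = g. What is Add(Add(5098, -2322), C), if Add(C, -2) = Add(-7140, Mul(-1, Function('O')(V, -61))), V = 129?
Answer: -4491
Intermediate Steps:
C = -7267 (C = Add(2, Add(-7140, Mul(-1, 129))) = Add(2, Add(-7140, -129)) = Add(2, -7269) = -7267)
Add(Add(5098, -2322), C) = Add(Add(5098, -2322), -7267) = Add(2776, -7267) = -4491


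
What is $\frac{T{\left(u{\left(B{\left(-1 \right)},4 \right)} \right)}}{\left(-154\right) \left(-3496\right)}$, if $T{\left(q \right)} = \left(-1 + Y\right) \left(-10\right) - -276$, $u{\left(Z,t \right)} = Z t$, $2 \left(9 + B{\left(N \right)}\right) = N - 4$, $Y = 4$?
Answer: $\frac{123}{269192} \approx 0.00045692$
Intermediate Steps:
$B{\left(N \right)} = -11 + \frac{N}{2}$ ($B{\left(N \right)} = -9 + \frac{N - 4}{2} = -9 + \frac{-4 + N}{2} = -9 + \left(-2 + \frac{N}{2}\right) = -11 + \frac{N}{2}$)
$T{\left(q \right)} = 246$ ($T{\left(q \right)} = \left(-1 + 4\right) \left(-10\right) - -276 = 3 \left(-10\right) + 276 = -30 + 276 = 246$)
$\frac{T{\left(u{\left(B{\left(-1 \right)},4 \right)} \right)}}{\left(-154\right) \left(-3496\right)} = \frac{246}{\left(-154\right) \left(-3496\right)} = \frac{246}{538384} = 246 \cdot \frac{1}{538384} = \frac{123}{269192}$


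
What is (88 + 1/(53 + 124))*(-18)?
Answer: -93462/59 ≈ -1584.1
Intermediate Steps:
(88 + 1/(53 + 124))*(-18) = (88 + 1/177)*(-18) = (15577/177)*(-18) = -93462/59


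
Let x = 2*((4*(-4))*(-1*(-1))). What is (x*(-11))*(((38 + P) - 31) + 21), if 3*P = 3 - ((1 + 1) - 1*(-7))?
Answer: 9152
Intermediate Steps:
x = -32 (x = 2*(-16*1) = 2*(-16) = -32)
P = -2 (P = (3 - ((1 + 1) - 1*(-7)))/3 = (3 - (2 + 7))/3 = (3 - 1*9)/3 = (3 - 9)/3 = (⅓)*(-6) = -2)
(x*(-11))*(((38 + P) - 31) + 21) = (-32*(-11))*(((38 - 2) - 31) + 21) = 352*((36 - 31) + 21) = 352*(5 + 21) = 352*26 = 9152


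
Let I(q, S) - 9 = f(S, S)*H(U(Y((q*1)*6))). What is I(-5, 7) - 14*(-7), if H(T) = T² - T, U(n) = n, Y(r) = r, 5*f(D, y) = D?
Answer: 1409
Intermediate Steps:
f(D, y) = D/5
I(q, S) = 9 + 6*S*q*(-1 + 6*q)/5 (I(q, S) = 9 + (S/5)*(((q*1)*6)*(-1 + (q*1)*6)) = 9 + (S/5)*((q*6)*(-1 + q*6)) = 9 + (S/5)*((6*q)*(-1 + 6*q)) = 9 + (S/5)*(6*q*(-1 + 6*q)) = 9 + 6*S*q*(-1 + 6*q)/5)
I(-5, 7) - 14*(-7) = (9 + (6/5)*7*(-5)*(-1 + 6*(-5))) - 14*(-7) = (9 + (6/5)*7*(-5)*(-1 - 30)) + 98 = (9 + (6/5)*7*(-5)*(-31)) + 98 = (9 + 1302) + 98 = 1311 + 98 = 1409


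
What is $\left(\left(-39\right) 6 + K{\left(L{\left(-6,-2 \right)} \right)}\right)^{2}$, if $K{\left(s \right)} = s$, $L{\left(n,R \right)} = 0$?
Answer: $54756$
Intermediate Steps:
$\left(\left(-39\right) 6 + K{\left(L{\left(-6,-2 \right)} \right)}\right)^{2} = \left(\left(-39\right) 6 + 0\right)^{2} = \left(-234 + 0\right)^{2} = \left(-234\right)^{2} = 54756$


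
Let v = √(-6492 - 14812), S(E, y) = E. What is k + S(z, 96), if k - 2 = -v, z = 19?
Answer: 21 - 2*I*√5326 ≈ 21.0 - 145.96*I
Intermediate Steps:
v = 2*I*√5326 (v = √(-21304) = 2*I*√5326 ≈ 145.96*I)
k = 2 - 2*I*√5326 ≈ 2.0 - 145.96*I
k + S(z, 96) = (2 - 2*I*√5326) + 19 = 21 - 2*I*√5326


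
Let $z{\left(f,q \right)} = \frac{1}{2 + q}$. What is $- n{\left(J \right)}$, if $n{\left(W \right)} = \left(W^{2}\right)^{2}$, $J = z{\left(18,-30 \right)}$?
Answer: $- \frac{1}{614656} \approx -1.6269 \cdot 10^{-6}$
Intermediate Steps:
$J = - \frac{1}{28}$ ($J = \frac{1}{2 - 30} = \frac{1}{-28} = - \frac{1}{28} \approx -0.035714$)
$n{\left(W \right)} = W^{4}$
$- n{\left(J \right)} = - \left(- \frac{1}{28}\right)^{4} = \left(-1\right) \frac{1}{614656} = - \frac{1}{614656}$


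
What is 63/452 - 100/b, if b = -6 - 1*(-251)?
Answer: -5953/22148 ≈ -0.26878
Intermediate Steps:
b = 245 (b = -6 + 251 = 245)
63/452 - 100/b = 63/452 - 100/245 = 63*(1/452) - 100*1/245 = 63/452 - 20/49 = -5953/22148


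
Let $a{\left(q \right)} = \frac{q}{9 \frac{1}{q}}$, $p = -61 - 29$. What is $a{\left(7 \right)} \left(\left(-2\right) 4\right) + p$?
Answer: $- \frac{1202}{9} \approx -133.56$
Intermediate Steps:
$p = -90$
$a{\left(q \right)} = \frac{q^{2}}{9}$ ($a{\left(q \right)} = q \frac{q}{9} = \frac{q^{2}}{9}$)
$a{\left(7 \right)} \left(\left(-2\right) 4\right) + p = \frac{7^{2}}{9} \left(\left(-2\right) 4\right) - 90 = \frac{1}{9} \cdot 49 \left(-8\right) - 90 = \frac{49}{9} \left(-8\right) - 90 = - \frac{392}{9} - 90 = - \frac{1202}{9}$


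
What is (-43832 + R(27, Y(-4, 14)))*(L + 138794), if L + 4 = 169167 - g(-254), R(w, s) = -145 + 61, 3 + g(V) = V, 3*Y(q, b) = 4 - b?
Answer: -13535526024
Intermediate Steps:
Y(q, b) = 4/3 - b/3 (Y(q, b) = (4 - b)/3 = 4/3 - b/3)
g(V) = -3 + V
R(w, s) = -84
L = 169420 (L = -4 + (169167 - (-3 - 254)) = -4 + (169167 - 1*(-257)) = -4 + (169167 + 257) = -4 + 169424 = 169420)
(-43832 + R(27, Y(-4, 14)))*(L + 138794) = (-43832 - 84)*(169420 + 138794) = -43916*308214 = -13535526024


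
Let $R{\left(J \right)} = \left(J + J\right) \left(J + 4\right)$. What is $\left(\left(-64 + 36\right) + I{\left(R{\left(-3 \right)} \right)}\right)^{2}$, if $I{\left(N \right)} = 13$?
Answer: $225$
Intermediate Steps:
$R{\left(J \right)} = 2 J \left(4 + J\right)$
$\left(\left(-64 + 36\right) + I{\left(R{\left(-3 \right)} \right)}\right)^{2} = \left(\left(-64 + 36\right) + 13\right)^{2} = \left(-28 + 13\right)^{2} = \left(-15\right)^{2} = 225$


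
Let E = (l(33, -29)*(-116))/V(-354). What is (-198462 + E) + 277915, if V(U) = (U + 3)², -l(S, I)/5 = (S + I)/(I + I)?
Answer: 9788689013/123201 ≈ 79453.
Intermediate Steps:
l(S, I) = -5*(I + S)/(2*I) (l(S, I) = -5*(S + I)/(I + I) = -5*(I + S)/(2*I))
V(U) = (3 + U)²
E = -40/123201 (E = (((5/2)*(-1*(-29) - 1*33)/(-29))*(-116))/((3 - 354)²) = (((5/2)*(-1/29)*(29 - 33))*(-116))/((-351)²) = (((5/2)*(-1/29)*(-4))*(-116))/123201 = ((10/29)*(-116))*(1/123201) = -40*1/123201 = -40/123201 ≈ -0.00032467)
(-198462 + E) + 277915 = (-198462 - 40/123201) + 277915 = -24450716902/123201 + 277915 = 9788689013/123201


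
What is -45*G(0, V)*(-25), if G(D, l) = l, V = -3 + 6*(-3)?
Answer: -23625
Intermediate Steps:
V = -21 (V = -3 - 18 = -21)
-45*G(0, V)*(-25) = -45*(-21)*(-25) = 945*(-25) = -23625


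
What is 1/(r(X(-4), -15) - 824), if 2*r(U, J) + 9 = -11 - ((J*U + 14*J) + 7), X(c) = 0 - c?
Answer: -2/1405 ≈ -0.0014235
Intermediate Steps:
X(c) = -c
r(U, J) = -27/2 - 7*J - J*U/2 (r(U, J) = -9/2 + (-11 - ((J*U + 14*J) + 7))/2 = -9/2 + (-11 - ((14*J + J*U) + 7))/2 = -9/2 + (-11 - (7 + 14*J + J*U))/2 = -9/2 + (-11 + (-7 - 14*J - J*U))/2 = -9/2 + (-18 - 14*J - J*U)/2 = -9/2 + (-9 - 7*J - J*U/2) = -27/2 - 7*J - J*U/2)
1/(r(X(-4), -15) - 824) = 1/((-27/2 - 7*(-15) - ½*(-15)*(-1*(-4))) - 824) = 1/((-27/2 + 105 - ½*(-15)*4) - 824) = 1/((-27/2 + 105 + 30) - 824) = 1/(243/2 - 824) = 1/(-1405/2) = -2/1405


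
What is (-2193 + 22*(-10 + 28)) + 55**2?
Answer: 1228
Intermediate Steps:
(-2193 + 22*(-10 + 28)) + 55**2 = (-2193 + 22*18) + 3025 = (-2193 + 396) + 3025 = -1797 + 3025 = 1228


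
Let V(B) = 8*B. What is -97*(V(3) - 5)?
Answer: -1843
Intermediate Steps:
-97*(V(3) - 5) = -97*(8*3 - 5) = -97*(24 - 5) = -97*19 = -1843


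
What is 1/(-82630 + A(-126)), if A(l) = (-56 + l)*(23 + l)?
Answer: -1/63884 ≈ -1.5653e-5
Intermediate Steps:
1/(-82630 + A(-126)) = 1/(-82630 + (-1288 + (-126)² - 33*(-126))) = 1/(-82630 + (-1288 + 15876 + 4158)) = 1/(-82630 + 18746) = 1/(-63884) = -1/63884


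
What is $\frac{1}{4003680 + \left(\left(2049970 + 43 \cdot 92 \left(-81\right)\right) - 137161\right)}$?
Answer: $\frac{1}{5596053} \approx 1.787 \cdot 10^{-7}$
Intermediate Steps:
$\frac{1}{4003680 + \left(\left(2049970 + 43 \cdot 92 \left(-81\right)\right) - 137161\right)} = \frac{1}{4003680 + \left(\left(2049970 + 3956 \left(-81\right)\right) - 137161\right)} = \frac{1}{4003680 + \left(\left(2049970 - 320436\right) - 137161\right)} = \frac{1}{4003680 + \left(1729534 - 137161\right)} = \frac{1}{4003680 + 1592373} = \frac{1}{5596053}$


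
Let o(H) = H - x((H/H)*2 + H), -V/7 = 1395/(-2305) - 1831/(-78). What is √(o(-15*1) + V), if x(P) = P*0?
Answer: I*√226379809734/35958 ≈ 13.232*I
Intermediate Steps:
V = -5756303/35958 (V = -7*(1395/(-2305) - 1831/(-78)) = -7*(1395*(-1/2305) - 1831*(-1/78)) = -7*(-279/461 + 1831/78) = -7*822329/35958 = -5756303/35958 ≈ -160.08)
x(P) = 0
o(H) = H (o(H) = H - 1*0 = H + 0 = H)
√(o(-15*1) + V) = √(-15*1 - 5756303/35958) = √(-15 - 5756303/35958) = √(-6295673/35958) = I*√226379809734/35958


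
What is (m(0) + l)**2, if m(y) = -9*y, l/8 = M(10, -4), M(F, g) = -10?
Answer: 6400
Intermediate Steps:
l = -80 (l = 8*(-10) = -80)
(m(0) + l)**2 = (-9*0 - 80)**2 = (0 - 80)**2 = (-80)**2 = 6400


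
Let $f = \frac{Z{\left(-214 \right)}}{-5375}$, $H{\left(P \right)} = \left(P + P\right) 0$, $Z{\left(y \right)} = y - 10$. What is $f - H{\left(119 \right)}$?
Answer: $\frac{224}{5375} \approx 0.041674$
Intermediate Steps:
$Z{\left(y \right)} = -10 + y$
$H{\left(P \right)} = 0$ ($H{\left(P \right)} = 2 P 0 = 0$)
$f = \frac{224}{5375}$ ($f = \frac{-10 - 214}{-5375} = \left(-224\right) \left(- \frac{1}{5375}\right) = \frac{224}{5375} \approx 0.041674$)
$f - H{\left(119 \right)} = \frac{224}{5375} - 0 = \frac{224}{5375} + 0 = \frac{224}{5375}$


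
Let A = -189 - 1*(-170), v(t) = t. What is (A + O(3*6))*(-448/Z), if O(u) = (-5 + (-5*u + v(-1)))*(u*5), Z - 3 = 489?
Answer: 969808/123 ≈ 7884.6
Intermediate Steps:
Z = 492 (Z = 3 + 489 = 492)
A = -19 (A = -189 + 170 = -19)
O(u) = 5*u*(-6 - 5*u) (O(u) = (-5 + (-5*u - 1))*(u*5) = (-5 + (-1 - 5*u))*(5*u) = (-6 - 5*u)*(5*u) = 5*u*(-6 - 5*u))
(A + O(3*6))*(-448/Z) = (-19 - 5*3*6*(6 + 5*(3*6)))*(-448/492) = (-19 - 5*18*(6 + 5*18))*(-448*1/492) = (-19 - 5*18*(6 + 90))*(-112/123) = (-19 - 5*18*96)*(-112/123) = (-19 - 8640)*(-112/123) = -8659*(-112/123) = 969808/123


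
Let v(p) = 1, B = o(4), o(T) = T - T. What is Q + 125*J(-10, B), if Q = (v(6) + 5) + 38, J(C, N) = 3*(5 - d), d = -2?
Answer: 2669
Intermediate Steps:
o(T) = 0
B = 0
J(C, N) = 21 (J(C, N) = 3*(5 - 1*(-2)) = 3*(5 + 2) = 3*7 = 21)
Q = 44 (Q = (1 + 5) + 38 = 6 + 38 = 44)
Q + 125*J(-10, B) = 44 + 125*21 = 44 + 2625 = 2669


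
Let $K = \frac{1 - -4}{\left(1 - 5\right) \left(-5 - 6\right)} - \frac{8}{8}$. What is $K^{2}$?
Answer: $\frac{1521}{1936} \approx 0.78564$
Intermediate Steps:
$K = - \frac{39}{44}$ ($K = \frac{1 + 4}{\left(-4\right) \left(-11\right)} - 1 = \frac{5}{44} - 1 = - \frac{39}{44} \approx -0.88636$)
$K^{2} = \left(- \frac{39}{44}\right)^{2} = \frac{1521}{1936}$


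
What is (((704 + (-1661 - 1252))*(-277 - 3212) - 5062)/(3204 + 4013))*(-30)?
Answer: -231064170/7217 ≈ -32017.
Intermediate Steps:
(((704 + (-1661 - 1252))*(-277 - 3212) - 5062)/(3204 + 4013))*(-30) = (((704 - 2913)*(-3489) - 5062)/7217)*(-30) = ((-2209*(-3489) - 5062)*(1/7217))*(-30) = ((7707201 - 5062)*(1/7217))*(-30) = (7702139*(1/7217))*(-30) = (7702139/7217)*(-30) = -231064170/7217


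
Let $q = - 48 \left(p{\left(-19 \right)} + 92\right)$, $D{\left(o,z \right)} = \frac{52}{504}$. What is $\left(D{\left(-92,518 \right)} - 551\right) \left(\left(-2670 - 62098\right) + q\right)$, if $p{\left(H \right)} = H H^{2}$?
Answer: $- \frac{9025355912}{63} \approx -1.4326 \cdot 10^{8}$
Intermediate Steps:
$p{\left(H \right)} = H^{3}$
$D{\left(o,z \right)} = \frac{13}{126}$ ($D{\left(o,z \right)} = 52 \cdot \frac{1}{504} = \frac{13}{126}$)
$q = 324816$ ($q = - 48 \left(\left(-19\right)^{3} + 92\right) = - 48 \left(-6859 + 92\right) = \left(-48\right) \left(-6767\right) = 324816$)
$\left(D{\left(-92,518 \right)} - 551\right) \left(\left(-2670 - 62098\right) + q\right) = \left(\frac{13}{126} - 551\right) \left(\left(-2670 - 62098\right) + 324816\right) = - \frac{69413 \left(\left(-2670 - 62098\right) + 324816\right)}{126} = - \frac{69413 \left(-64768 + 324816\right)}{126} = \left(- \frac{69413}{126}\right) 260048 = - \frac{9025355912}{63}$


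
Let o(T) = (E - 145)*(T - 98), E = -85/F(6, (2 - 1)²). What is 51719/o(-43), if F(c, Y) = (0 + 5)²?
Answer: 258595/104622 ≈ 2.4717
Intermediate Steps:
F(c, Y) = 25 (F(c, Y) = 5² = 25)
E = -17/5 (E = -85/25 = -85*1/25 = -17/5 ≈ -3.4000)
o(T) = 72716/5 - 742*T/5 (o(T) = (-17/5 - 145)*(T - 98) = -742*(-98 + T)/5 = 72716/5 - 742*T/5)
51719/o(-43) = 51719/(72716/5 - 742/5*(-43)) = 51719/(72716/5 + 31906/5) = 51719/(104622/5) = 51719*(5/104622) = 258595/104622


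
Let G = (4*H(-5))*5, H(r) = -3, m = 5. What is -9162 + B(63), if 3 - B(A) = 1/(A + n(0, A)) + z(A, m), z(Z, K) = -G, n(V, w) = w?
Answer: -1161595/126 ≈ -9219.0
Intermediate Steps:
G = -60 (G = (4*(-3))*5 = -12*5 = -60)
z(Z, K) = 60 (z(Z, K) = -1*(-60) = 60)
B(A) = -57 - 1/(2*A) (B(A) = 3 - (1/(A + A) + 60) = 3 - (1/(2*A) + 60) = 3 - (60 + 1/(2*A)) = 3 + (-60 - 1/(2*A)) = -57 - 1/(2*A))
-9162 + B(63) = -9162 + (-57 - ½/63) = -9162 + (-57 - ½*1/63) = -9162 + (-57 - 1/126) = -9162 - 7183/126 = -1161595/126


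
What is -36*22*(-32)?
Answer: 25344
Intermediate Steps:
-36*22*(-32) = -792*(-32) = 25344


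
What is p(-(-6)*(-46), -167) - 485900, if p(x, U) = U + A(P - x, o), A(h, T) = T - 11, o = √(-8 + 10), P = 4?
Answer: -486078 + √2 ≈ -4.8608e+5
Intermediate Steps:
o = √2 ≈ 1.4142
A(h, T) = -11 + T
p(x, U) = -11 + U + √2 (p(x, U) = U + (-11 + √2) = -11 + U + √2)
p(-(-6)*(-46), -167) - 485900 = (-11 - 167 + √2) - 485900 = (-178 + √2) - 485900 = -486078 + √2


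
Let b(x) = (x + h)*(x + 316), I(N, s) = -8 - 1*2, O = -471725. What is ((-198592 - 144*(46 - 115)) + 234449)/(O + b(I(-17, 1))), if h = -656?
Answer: -4163/61411 ≈ -0.067789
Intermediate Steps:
I(N, s) = -10 (I(N, s) = -8 - 2 = -10)
b(x) = (-656 + x)*(316 + x) (b(x) = (x - 656)*(x + 316) = (-656 + x)*(316 + x))
((-198592 - 144*(46 - 115)) + 234449)/(O + b(I(-17, 1))) = ((-198592 - 144*(46 - 115)) + 234449)/(-471725 + (-207296 + (-10)**2 - 340*(-10))) = ((-198592 - 144*(-69)) + 234449)/(-471725 + (-207296 + 100 + 3400)) = ((-198592 - 1*(-9936)) + 234449)/(-471725 - 203796) = ((-198592 + 9936) + 234449)/(-675521) = (-188656 + 234449)*(-1/675521) = 45793*(-1/675521) = -4163/61411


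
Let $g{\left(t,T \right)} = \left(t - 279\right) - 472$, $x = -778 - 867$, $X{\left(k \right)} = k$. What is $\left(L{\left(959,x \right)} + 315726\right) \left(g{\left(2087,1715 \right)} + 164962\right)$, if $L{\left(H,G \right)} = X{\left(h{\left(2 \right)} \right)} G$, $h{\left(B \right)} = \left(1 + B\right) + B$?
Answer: $51136801298$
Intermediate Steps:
$h{\left(B \right)} = 1 + 2 B$
$x = -1645$ ($x = -778 - 867 = -1645$)
$g{\left(t,T \right)} = -751 + t$ ($g{\left(t,T \right)} = \left(-279 + t\right) - 472 = -751 + t$)
$L{\left(H,G \right)} = 5 G$ ($L{\left(H,G \right)} = \left(1 + 2 \cdot 2\right) G = \left(1 + 4\right) G = 5 G$)
$\left(L{\left(959,x \right)} + 315726\right) \left(g{\left(2087,1715 \right)} + 164962\right) = \left(5 \left(-1645\right) + 315726\right) \left(\left(-751 + 2087\right) + 164962\right) = \left(-8225 + 315726\right) \left(1336 + 164962\right) = 307501 \cdot 166298 = 51136801298$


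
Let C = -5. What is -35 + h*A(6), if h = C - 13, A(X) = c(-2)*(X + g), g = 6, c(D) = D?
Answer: 397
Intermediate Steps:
A(X) = -12 - 2*X (A(X) = -2*(X + 6) = -2*(6 + X) = -12 - 2*X)
h = -18 (h = -5 - 13 = -18)
-35 + h*A(6) = -35 - 18*(-12 - 2*6) = -35 - 18*(-12 - 12) = -35 - 18*(-24) = -35 + 432 = 397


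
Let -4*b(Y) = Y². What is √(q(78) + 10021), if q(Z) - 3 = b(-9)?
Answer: √40015/2 ≈ 100.02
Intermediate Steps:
b(Y) = -Y²/4
q(Z) = -69/4 (q(Z) = 3 - ¼*(-9)² = 3 - ¼*81 = 3 - 81/4 = -69/4)
√(q(78) + 10021) = √(-69/4 + 10021) = √(40015/4) = √40015/2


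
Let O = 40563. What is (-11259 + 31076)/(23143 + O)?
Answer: 19817/63706 ≈ 0.31107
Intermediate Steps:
(-11259 + 31076)/(23143 + O) = (-11259 + 31076)/(23143 + 40563) = 19817/63706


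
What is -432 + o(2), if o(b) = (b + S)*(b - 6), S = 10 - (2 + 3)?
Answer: -460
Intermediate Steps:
S = 5 (S = 10 - 1*5 = 10 - 5 = 5)
o(b) = (-6 + b)*(5 + b) (o(b) = (b + 5)*(b - 6) = (5 + b)*(-6 + b) = (-6 + b)*(5 + b))
-432 + o(2) = -432 + (-30 + 2**2 - 1*2) = -432 + (-30 + 4 - 2) = -432 - 28 = -460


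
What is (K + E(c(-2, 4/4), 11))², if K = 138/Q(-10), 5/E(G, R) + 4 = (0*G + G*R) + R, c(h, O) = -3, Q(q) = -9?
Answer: 1466521/6084 ≈ 241.05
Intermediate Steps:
E(G, R) = 5/(-4 + R + G*R) (E(G, R) = 5/(-4 + ((0*G + G*R) + R)) = 5/(-4 + ((0 + G*R) + R)) = 5/(-4 + (G*R + R)) = 5/(-4 + (R + G*R)) = 5/(-4 + R + G*R))
K = -46/3 (K = 138/(-9) = 138*(-⅑) = -46/3 ≈ -15.333)
(K + E(c(-2, 4/4), 11))² = (-46/3 + 5/(-4 + 11 - 3*11))² = (-46/3 + 5/(-4 + 11 - 33))² = (-46/3 + 5/(-26))² = (-46/3 + 5*(-1/26))² = (-46/3 - 5/26)² = (-1211/78)² = 1466521/6084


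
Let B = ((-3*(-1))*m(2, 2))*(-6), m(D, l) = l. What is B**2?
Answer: 1296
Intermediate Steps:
B = -36 (B = (-3*(-1)*2)*(-6) = (3*2)*(-6) = 6*(-6) = -36)
B**2 = (-36)**2 = 1296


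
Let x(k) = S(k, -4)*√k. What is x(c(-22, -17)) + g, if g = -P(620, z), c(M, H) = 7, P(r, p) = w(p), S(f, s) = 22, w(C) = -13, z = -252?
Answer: 13 + 22*√7 ≈ 71.207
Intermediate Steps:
P(r, p) = -13
x(k) = 22*√k
g = 13 (g = -1*(-13) = 13)
x(c(-22, -17)) + g = 22*√7 + 13 = 13 + 22*√7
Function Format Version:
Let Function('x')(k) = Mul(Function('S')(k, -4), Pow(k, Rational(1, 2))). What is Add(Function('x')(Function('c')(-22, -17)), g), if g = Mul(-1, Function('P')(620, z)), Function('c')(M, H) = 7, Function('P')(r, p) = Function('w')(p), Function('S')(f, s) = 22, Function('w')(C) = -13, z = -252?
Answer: Add(13, Mul(22, Pow(7, Rational(1, 2)))) ≈ 71.207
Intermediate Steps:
Function('P')(r, p) = -13
Function('x')(k) = Mul(22, Pow(k, Rational(1, 2)))
g = 13 (g = Mul(-1, -13) = 13)
Add(Function('x')(Function('c')(-22, -17)), g) = Add(Mul(22, Pow(7, Rational(1, 2))), 13) = Add(13, Mul(22, Pow(7, Rational(1, 2))))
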